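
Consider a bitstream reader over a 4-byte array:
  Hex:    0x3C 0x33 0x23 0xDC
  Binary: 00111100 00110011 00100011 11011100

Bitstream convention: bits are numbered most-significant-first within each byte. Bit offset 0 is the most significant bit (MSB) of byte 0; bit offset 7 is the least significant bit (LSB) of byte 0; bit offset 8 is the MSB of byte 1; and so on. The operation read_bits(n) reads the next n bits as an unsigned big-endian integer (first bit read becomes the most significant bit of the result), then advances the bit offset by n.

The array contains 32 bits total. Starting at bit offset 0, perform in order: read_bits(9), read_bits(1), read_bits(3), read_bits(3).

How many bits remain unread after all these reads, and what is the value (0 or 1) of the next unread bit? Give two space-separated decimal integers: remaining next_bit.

Answer: 16 0

Derivation:
Read 1: bits[0:9] width=9 -> value=120 (bin 001111000); offset now 9 = byte 1 bit 1; 23 bits remain
Read 2: bits[9:10] width=1 -> value=0 (bin 0); offset now 10 = byte 1 bit 2; 22 bits remain
Read 3: bits[10:13] width=3 -> value=6 (bin 110); offset now 13 = byte 1 bit 5; 19 bits remain
Read 4: bits[13:16] width=3 -> value=3 (bin 011); offset now 16 = byte 2 bit 0; 16 bits remain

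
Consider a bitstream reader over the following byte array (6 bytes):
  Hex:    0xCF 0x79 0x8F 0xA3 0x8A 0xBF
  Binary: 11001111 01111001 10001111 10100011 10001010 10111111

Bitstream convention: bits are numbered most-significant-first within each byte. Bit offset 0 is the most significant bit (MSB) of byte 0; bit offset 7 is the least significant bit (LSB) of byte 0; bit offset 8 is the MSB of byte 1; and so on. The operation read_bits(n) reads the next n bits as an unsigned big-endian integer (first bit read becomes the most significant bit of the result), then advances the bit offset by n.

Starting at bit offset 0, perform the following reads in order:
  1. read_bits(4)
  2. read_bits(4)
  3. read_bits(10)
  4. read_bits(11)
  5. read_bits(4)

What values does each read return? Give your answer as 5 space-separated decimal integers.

Answer: 12 15 486 500 7

Derivation:
Read 1: bits[0:4] width=4 -> value=12 (bin 1100); offset now 4 = byte 0 bit 4; 44 bits remain
Read 2: bits[4:8] width=4 -> value=15 (bin 1111); offset now 8 = byte 1 bit 0; 40 bits remain
Read 3: bits[8:18] width=10 -> value=486 (bin 0111100110); offset now 18 = byte 2 bit 2; 30 bits remain
Read 4: bits[18:29] width=11 -> value=500 (bin 00111110100); offset now 29 = byte 3 bit 5; 19 bits remain
Read 5: bits[29:33] width=4 -> value=7 (bin 0111); offset now 33 = byte 4 bit 1; 15 bits remain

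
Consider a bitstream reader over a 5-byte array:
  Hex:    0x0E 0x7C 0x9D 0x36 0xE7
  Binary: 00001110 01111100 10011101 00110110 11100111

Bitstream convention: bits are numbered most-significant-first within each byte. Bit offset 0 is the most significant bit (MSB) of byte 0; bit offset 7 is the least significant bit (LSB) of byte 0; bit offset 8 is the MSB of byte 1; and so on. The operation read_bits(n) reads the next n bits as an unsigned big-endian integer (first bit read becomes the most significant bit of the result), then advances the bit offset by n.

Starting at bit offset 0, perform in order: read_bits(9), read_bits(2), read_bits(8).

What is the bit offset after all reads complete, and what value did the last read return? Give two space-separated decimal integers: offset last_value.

Answer: 19 228

Derivation:
Read 1: bits[0:9] width=9 -> value=28 (bin 000011100); offset now 9 = byte 1 bit 1; 31 bits remain
Read 2: bits[9:11] width=2 -> value=3 (bin 11); offset now 11 = byte 1 bit 3; 29 bits remain
Read 3: bits[11:19] width=8 -> value=228 (bin 11100100); offset now 19 = byte 2 bit 3; 21 bits remain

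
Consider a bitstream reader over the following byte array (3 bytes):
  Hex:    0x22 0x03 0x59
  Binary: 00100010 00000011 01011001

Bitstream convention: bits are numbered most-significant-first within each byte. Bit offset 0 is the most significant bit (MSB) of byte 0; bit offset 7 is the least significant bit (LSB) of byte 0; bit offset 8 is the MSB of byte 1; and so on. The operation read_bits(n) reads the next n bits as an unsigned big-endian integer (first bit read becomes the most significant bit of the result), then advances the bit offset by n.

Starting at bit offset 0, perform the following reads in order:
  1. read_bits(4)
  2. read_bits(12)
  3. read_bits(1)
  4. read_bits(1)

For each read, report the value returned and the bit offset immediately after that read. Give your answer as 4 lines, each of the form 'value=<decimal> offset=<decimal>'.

Read 1: bits[0:4] width=4 -> value=2 (bin 0010); offset now 4 = byte 0 bit 4; 20 bits remain
Read 2: bits[4:16] width=12 -> value=515 (bin 001000000011); offset now 16 = byte 2 bit 0; 8 bits remain
Read 3: bits[16:17] width=1 -> value=0 (bin 0); offset now 17 = byte 2 bit 1; 7 bits remain
Read 4: bits[17:18] width=1 -> value=1 (bin 1); offset now 18 = byte 2 bit 2; 6 bits remain

Answer: value=2 offset=4
value=515 offset=16
value=0 offset=17
value=1 offset=18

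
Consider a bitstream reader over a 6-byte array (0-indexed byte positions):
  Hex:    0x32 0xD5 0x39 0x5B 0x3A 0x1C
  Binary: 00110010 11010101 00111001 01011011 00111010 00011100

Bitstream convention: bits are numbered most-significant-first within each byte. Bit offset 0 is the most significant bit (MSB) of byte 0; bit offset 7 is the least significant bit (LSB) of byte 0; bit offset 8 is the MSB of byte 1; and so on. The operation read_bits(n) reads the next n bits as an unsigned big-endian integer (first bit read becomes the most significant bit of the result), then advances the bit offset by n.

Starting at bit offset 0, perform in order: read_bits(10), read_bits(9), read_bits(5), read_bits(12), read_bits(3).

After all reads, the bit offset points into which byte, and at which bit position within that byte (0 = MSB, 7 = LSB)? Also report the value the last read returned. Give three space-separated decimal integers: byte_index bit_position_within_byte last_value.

Answer: 4 7 5

Derivation:
Read 1: bits[0:10] width=10 -> value=203 (bin 0011001011); offset now 10 = byte 1 bit 2; 38 bits remain
Read 2: bits[10:19] width=9 -> value=169 (bin 010101001); offset now 19 = byte 2 bit 3; 29 bits remain
Read 3: bits[19:24] width=5 -> value=25 (bin 11001); offset now 24 = byte 3 bit 0; 24 bits remain
Read 4: bits[24:36] width=12 -> value=1459 (bin 010110110011); offset now 36 = byte 4 bit 4; 12 bits remain
Read 5: bits[36:39] width=3 -> value=5 (bin 101); offset now 39 = byte 4 bit 7; 9 bits remain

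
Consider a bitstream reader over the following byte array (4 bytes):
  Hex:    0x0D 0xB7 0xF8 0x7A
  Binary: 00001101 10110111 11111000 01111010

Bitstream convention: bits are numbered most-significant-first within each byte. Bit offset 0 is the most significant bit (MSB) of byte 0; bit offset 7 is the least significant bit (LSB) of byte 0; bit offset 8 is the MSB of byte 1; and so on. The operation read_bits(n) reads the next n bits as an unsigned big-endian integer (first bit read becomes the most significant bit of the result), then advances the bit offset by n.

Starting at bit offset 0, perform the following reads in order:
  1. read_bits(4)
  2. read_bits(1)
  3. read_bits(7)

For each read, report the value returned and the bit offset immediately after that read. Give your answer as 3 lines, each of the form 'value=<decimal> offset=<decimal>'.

Answer: value=0 offset=4
value=1 offset=5
value=91 offset=12

Derivation:
Read 1: bits[0:4] width=4 -> value=0 (bin 0000); offset now 4 = byte 0 bit 4; 28 bits remain
Read 2: bits[4:5] width=1 -> value=1 (bin 1); offset now 5 = byte 0 bit 5; 27 bits remain
Read 3: bits[5:12] width=7 -> value=91 (bin 1011011); offset now 12 = byte 1 bit 4; 20 bits remain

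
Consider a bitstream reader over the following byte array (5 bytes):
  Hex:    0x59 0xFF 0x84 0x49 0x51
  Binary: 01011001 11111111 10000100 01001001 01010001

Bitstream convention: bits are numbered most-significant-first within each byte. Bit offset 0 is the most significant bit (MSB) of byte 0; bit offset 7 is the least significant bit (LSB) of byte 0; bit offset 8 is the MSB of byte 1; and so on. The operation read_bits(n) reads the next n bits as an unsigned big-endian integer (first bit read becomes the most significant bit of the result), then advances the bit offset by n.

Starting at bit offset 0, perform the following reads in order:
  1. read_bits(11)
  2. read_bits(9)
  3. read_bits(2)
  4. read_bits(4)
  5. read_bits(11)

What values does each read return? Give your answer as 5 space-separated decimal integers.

Answer: 719 504 1 1 298

Derivation:
Read 1: bits[0:11] width=11 -> value=719 (bin 01011001111); offset now 11 = byte 1 bit 3; 29 bits remain
Read 2: bits[11:20] width=9 -> value=504 (bin 111111000); offset now 20 = byte 2 bit 4; 20 bits remain
Read 3: bits[20:22] width=2 -> value=1 (bin 01); offset now 22 = byte 2 bit 6; 18 bits remain
Read 4: bits[22:26] width=4 -> value=1 (bin 0001); offset now 26 = byte 3 bit 2; 14 bits remain
Read 5: bits[26:37] width=11 -> value=298 (bin 00100101010); offset now 37 = byte 4 bit 5; 3 bits remain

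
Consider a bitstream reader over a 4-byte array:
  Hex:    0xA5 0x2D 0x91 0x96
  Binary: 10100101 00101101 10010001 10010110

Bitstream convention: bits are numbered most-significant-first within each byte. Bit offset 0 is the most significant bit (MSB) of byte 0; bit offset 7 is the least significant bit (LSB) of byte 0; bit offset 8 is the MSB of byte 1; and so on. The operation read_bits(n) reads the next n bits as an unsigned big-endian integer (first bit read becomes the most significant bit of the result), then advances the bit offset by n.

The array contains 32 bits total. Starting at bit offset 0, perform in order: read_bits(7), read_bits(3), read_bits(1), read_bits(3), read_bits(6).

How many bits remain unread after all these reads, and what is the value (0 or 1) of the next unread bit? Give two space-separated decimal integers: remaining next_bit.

Read 1: bits[0:7] width=7 -> value=82 (bin 1010010); offset now 7 = byte 0 bit 7; 25 bits remain
Read 2: bits[7:10] width=3 -> value=4 (bin 100); offset now 10 = byte 1 bit 2; 22 bits remain
Read 3: bits[10:11] width=1 -> value=1 (bin 1); offset now 11 = byte 1 bit 3; 21 bits remain
Read 4: bits[11:14] width=3 -> value=3 (bin 011); offset now 14 = byte 1 bit 6; 18 bits remain
Read 5: bits[14:20] width=6 -> value=25 (bin 011001); offset now 20 = byte 2 bit 4; 12 bits remain

Answer: 12 0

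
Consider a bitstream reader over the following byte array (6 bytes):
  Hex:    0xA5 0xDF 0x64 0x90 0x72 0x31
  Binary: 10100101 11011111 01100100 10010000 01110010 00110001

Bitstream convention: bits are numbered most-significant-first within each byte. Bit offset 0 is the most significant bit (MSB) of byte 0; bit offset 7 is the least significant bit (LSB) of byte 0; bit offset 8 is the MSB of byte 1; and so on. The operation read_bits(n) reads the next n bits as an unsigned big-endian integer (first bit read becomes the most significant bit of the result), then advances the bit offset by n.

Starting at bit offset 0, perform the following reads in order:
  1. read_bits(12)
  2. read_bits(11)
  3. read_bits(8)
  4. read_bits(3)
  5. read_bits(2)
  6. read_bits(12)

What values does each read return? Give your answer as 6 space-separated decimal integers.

Read 1: bits[0:12] width=12 -> value=2653 (bin 101001011101); offset now 12 = byte 1 bit 4; 36 bits remain
Read 2: bits[12:23] width=11 -> value=1970 (bin 11110110010); offset now 23 = byte 2 bit 7; 25 bits remain
Read 3: bits[23:31] width=8 -> value=72 (bin 01001000); offset now 31 = byte 3 bit 7; 17 bits remain
Read 4: bits[31:34] width=3 -> value=1 (bin 001); offset now 34 = byte 4 bit 2; 14 bits remain
Read 5: bits[34:36] width=2 -> value=3 (bin 11); offset now 36 = byte 4 bit 4; 12 bits remain
Read 6: bits[36:48] width=12 -> value=561 (bin 001000110001); offset now 48 = byte 6 bit 0; 0 bits remain

Answer: 2653 1970 72 1 3 561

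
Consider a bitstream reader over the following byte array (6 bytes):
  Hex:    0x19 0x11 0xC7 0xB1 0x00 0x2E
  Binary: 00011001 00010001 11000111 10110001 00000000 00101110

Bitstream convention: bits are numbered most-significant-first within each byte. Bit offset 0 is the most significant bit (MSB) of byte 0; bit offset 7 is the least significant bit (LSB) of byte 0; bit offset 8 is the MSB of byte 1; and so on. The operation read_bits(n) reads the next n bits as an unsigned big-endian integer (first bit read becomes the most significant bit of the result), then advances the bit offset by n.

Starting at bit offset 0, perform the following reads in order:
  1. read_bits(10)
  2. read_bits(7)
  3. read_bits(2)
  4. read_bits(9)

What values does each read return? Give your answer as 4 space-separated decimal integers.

Read 1: bits[0:10] width=10 -> value=100 (bin 0001100100); offset now 10 = byte 1 bit 2; 38 bits remain
Read 2: bits[10:17] width=7 -> value=35 (bin 0100011); offset now 17 = byte 2 bit 1; 31 bits remain
Read 3: bits[17:19] width=2 -> value=2 (bin 10); offset now 19 = byte 2 bit 3; 29 bits remain
Read 4: bits[19:28] width=9 -> value=123 (bin 001111011); offset now 28 = byte 3 bit 4; 20 bits remain

Answer: 100 35 2 123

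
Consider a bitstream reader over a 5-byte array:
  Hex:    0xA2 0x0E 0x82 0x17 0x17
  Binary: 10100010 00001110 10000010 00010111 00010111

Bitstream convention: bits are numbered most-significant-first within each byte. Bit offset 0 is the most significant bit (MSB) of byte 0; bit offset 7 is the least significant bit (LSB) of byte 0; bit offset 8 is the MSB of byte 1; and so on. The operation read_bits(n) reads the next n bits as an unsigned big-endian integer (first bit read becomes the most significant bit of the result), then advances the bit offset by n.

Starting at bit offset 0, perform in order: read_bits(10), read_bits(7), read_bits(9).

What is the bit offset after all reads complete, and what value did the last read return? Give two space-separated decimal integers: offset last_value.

Read 1: bits[0:10] width=10 -> value=648 (bin 1010001000); offset now 10 = byte 1 bit 2; 30 bits remain
Read 2: bits[10:17] width=7 -> value=29 (bin 0011101); offset now 17 = byte 2 bit 1; 23 bits remain
Read 3: bits[17:26] width=9 -> value=8 (bin 000001000); offset now 26 = byte 3 bit 2; 14 bits remain

Answer: 26 8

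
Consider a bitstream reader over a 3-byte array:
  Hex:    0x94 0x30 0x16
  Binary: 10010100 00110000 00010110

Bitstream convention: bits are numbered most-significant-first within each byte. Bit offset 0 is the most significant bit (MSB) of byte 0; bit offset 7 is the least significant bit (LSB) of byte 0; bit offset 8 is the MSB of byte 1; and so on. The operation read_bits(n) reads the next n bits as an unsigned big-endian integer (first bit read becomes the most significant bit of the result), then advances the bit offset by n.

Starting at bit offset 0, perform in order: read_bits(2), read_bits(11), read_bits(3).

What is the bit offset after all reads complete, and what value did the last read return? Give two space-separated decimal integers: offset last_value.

Read 1: bits[0:2] width=2 -> value=2 (bin 10); offset now 2 = byte 0 bit 2; 22 bits remain
Read 2: bits[2:13] width=11 -> value=646 (bin 01010000110); offset now 13 = byte 1 bit 5; 11 bits remain
Read 3: bits[13:16] width=3 -> value=0 (bin 000); offset now 16 = byte 2 bit 0; 8 bits remain

Answer: 16 0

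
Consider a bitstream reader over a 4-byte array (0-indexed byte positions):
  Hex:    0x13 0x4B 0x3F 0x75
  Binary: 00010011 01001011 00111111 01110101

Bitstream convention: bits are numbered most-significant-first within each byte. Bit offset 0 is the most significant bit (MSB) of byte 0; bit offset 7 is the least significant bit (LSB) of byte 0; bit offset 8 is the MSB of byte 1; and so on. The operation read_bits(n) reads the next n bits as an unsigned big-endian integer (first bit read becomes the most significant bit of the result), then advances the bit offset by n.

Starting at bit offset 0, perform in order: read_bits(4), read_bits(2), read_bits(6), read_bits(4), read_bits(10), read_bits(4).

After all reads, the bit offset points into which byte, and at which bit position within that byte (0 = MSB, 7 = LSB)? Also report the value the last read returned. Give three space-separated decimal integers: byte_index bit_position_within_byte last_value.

Read 1: bits[0:4] width=4 -> value=1 (bin 0001); offset now 4 = byte 0 bit 4; 28 bits remain
Read 2: bits[4:6] width=2 -> value=0 (bin 00); offset now 6 = byte 0 bit 6; 26 bits remain
Read 3: bits[6:12] width=6 -> value=52 (bin 110100); offset now 12 = byte 1 bit 4; 20 bits remain
Read 4: bits[12:16] width=4 -> value=11 (bin 1011); offset now 16 = byte 2 bit 0; 16 bits remain
Read 5: bits[16:26] width=10 -> value=253 (bin 0011111101); offset now 26 = byte 3 bit 2; 6 bits remain
Read 6: bits[26:30] width=4 -> value=13 (bin 1101); offset now 30 = byte 3 bit 6; 2 bits remain

Answer: 3 6 13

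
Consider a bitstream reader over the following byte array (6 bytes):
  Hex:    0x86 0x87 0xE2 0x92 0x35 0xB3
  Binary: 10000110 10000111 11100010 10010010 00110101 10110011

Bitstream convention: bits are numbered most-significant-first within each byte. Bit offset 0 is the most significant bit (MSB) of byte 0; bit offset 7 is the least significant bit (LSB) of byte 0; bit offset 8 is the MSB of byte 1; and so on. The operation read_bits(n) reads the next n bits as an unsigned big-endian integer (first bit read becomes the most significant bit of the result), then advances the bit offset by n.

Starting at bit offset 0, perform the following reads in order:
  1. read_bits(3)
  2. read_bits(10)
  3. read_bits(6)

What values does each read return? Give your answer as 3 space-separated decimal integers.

Answer: 4 208 63

Derivation:
Read 1: bits[0:3] width=3 -> value=4 (bin 100); offset now 3 = byte 0 bit 3; 45 bits remain
Read 2: bits[3:13] width=10 -> value=208 (bin 0011010000); offset now 13 = byte 1 bit 5; 35 bits remain
Read 3: bits[13:19] width=6 -> value=63 (bin 111111); offset now 19 = byte 2 bit 3; 29 bits remain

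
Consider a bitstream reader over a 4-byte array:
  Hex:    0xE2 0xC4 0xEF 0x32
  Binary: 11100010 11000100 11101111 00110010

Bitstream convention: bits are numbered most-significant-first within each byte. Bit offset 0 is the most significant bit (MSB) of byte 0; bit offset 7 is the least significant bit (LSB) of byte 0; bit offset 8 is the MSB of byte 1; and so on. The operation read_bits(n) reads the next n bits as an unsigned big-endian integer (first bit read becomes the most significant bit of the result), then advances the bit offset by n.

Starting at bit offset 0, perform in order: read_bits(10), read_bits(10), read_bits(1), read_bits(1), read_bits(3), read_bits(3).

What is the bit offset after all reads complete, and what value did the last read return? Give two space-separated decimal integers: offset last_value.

Read 1: bits[0:10] width=10 -> value=907 (bin 1110001011); offset now 10 = byte 1 bit 2; 22 bits remain
Read 2: bits[10:20] width=10 -> value=78 (bin 0001001110); offset now 20 = byte 2 bit 4; 12 bits remain
Read 3: bits[20:21] width=1 -> value=1 (bin 1); offset now 21 = byte 2 bit 5; 11 bits remain
Read 4: bits[21:22] width=1 -> value=1 (bin 1); offset now 22 = byte 2 bit 6; 10 bits remain
Read 5: bits[22:25] width=3 -> value=6 (bin 110); offset now 25 = byte 3 bit 1; 7 bits remain
Read 6: bits[25:28] width=3 -> value=3 (bin 011); offset now 28 = byte 3 bit 4; 4 bits remain

Answer: 28 3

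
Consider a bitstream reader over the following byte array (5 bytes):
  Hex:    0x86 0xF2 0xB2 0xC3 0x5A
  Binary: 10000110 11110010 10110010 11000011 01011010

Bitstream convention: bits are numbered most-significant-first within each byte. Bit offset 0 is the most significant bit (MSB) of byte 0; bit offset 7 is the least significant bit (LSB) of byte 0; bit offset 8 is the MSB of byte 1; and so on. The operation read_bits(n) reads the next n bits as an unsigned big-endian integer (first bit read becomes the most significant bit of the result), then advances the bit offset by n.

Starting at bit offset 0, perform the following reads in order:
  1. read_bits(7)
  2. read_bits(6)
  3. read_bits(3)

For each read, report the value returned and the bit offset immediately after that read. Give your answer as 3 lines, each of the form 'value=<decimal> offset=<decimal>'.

Read 1: bits[0:7] width=7 -> value=67 (bin 1000011); offset now 7 = byte 0 bit 7; 33 bits remain
Read 2: bits[7:13] width=6 -> value=30 (bin 011110); offset now 13 = byte 1 bit 5; 27 bits remain
Read 3: bits[13:16] width=3 -> value=2 (bin 010); offset now 16 = byte 2 bit 0; 24 bits remain

Answer: value=67 offset=7
value=30 offset=13
value=2 offset=16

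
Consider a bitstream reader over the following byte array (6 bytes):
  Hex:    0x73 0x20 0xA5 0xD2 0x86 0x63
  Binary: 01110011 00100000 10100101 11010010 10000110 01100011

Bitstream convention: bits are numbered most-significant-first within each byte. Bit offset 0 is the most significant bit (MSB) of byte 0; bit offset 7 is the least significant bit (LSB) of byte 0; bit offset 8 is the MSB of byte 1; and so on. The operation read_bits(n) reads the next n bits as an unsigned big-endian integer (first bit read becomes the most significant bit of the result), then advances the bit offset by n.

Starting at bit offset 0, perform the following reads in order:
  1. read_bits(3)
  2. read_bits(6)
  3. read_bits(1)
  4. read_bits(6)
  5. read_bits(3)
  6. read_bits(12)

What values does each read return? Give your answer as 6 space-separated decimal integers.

Answer: 3 38 0 32 5 745

Derivation:
Read 1: bits[0:3] width=3 -> value=3 (bin 011); offset now 3 = byte 0 bit 3; 45 bits remain
Read 2: bits[3:9] width=6 -> value=38 (bin 100110); offset now 9 = byte 1 bit 1; 39 bits remain
Read 3: bits[9:10] width=1 -> value=0 (bin 0); offset now 10 = byte 1 bit 2; 38 bits remain
Read 4: bits[10:16] width=6 -> value=32 (bin 100000); offset now 16 = byte 2 bit 0; 32 bits remain
Read 5: bits[16:19] width=3 -> value=5 (bin 101); offset now 19 = byte 2 bit 3; 29 bits remain
Read 6: bits[19:31] width=12 -> value=745 (bin 001011101001); offset now 31 = byte 3 bit 7; 17 bits remain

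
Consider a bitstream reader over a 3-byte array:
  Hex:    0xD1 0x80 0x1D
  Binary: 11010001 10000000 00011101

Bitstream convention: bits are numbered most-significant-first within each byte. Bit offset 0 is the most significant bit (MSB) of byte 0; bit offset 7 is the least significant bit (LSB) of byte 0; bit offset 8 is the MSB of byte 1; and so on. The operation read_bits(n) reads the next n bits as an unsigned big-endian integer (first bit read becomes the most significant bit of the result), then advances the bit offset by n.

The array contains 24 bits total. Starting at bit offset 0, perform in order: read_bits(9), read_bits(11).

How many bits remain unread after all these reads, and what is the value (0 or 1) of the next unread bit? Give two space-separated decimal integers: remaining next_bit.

Read 1: bits[0:9] width=9 -> value=419 (bin 110100011); offset now 9 = byte 1 bit 1; 15 bits remain
Read 2: bits[9:20] width=11 -> value=1 (bin 00000000001); offset now 20 = byte 2 bit 4; 4 bits remain

Answer: 4 1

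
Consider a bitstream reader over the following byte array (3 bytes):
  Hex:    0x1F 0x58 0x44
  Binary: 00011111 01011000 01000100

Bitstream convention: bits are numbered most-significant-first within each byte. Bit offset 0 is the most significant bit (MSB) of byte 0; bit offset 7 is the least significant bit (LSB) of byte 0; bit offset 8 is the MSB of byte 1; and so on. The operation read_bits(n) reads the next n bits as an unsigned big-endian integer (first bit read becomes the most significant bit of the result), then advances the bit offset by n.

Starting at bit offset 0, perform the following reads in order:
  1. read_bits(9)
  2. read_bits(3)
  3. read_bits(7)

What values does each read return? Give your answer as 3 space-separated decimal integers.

Answer: 62 5 66

Derivation:
Read 1: bits[0:9] width=9 -> value=62 (bin 000111110); offset now 9 = byte 1 bit 1; 15 bits remain
Read 2: bits[9:12] width=3 -> value=5 (bin 101); offset now 12 = byte 1 bit 4; 12 bits remain
Read 3: bits[12:19] width=7 -> value=66 (bin 1000010); offset now 19 = byte 2 bit 3; 5 bits remain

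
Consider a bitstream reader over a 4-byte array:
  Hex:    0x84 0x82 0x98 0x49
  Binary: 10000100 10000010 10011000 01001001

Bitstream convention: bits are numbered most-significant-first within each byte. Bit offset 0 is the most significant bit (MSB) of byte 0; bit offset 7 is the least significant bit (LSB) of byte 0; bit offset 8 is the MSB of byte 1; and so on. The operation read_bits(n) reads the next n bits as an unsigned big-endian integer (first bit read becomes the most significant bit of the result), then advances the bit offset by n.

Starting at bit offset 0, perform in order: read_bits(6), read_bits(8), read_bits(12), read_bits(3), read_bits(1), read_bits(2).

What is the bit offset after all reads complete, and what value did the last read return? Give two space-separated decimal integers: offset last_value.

Answer: 32 1

Derivation:
Read 1: bits[0:6] width=6 -> value=33 (bin 100001); offset now 6 = byte 0 bit 6; 26 bits remain
Read 2: bits[6:14] width=8 -> value=32 (bin 00100000); offset now 14 = byte 1 bit 6; 18 bits remain
Read 3: bits[14:26] width=12 -> value=2657 (bin 101001100001); offset now 26 = byte 3 bit 2; 6 bits remain
Read 4: bits[26:29] width=3 -> value=1 (bin 001); offset now 29 = byte 3 bit 5; 3 bits remain
Read 5: bits[29:30] width=1 -> value=0 (bin 0); offset now 30 = byte 3 bit 6; 2 bits remain
Read 6: bits[30:32] width=2 -> value=1 (bin 01); offset now 32 = byte 4 bit 0; 0 bits remain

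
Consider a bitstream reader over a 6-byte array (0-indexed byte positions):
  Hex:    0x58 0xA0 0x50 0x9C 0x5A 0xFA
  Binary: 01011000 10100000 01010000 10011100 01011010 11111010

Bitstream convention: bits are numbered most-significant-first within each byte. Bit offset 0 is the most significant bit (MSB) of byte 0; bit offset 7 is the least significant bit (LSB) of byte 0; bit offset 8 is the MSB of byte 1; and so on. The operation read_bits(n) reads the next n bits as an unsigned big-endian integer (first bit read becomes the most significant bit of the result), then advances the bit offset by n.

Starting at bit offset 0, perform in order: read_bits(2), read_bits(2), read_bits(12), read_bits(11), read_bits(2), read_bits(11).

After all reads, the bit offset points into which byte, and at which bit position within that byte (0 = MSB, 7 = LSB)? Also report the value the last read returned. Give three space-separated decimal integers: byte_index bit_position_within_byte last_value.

Answer: 5 0 1114

Derivation:
Read 1: bits[0:2] width=2 -> value=1 (bin 01); offset now 2 = byte 0 bit 2; 46 bits remain
Read 2: bits[2:4] width=2 -> value=1 (bin 01); offset now 4 = byte 0 bit 4; 44 bits remain
Read 3: bits[4:16] width=12 -> value=2208 (bin 100010100000); offset now 16 = byte 2 bit 0; 32 bits remain
Read 4: bits[16:27] width=11 -> value=644 (bin 01010000100); offset now 27 = byte 3 bit 3; 21 bits remain
Read 5: bits[27:29] width=2 -> value=3 (bin 11); offset now 29 = byte 3 bit 5; 19 bits remain
Read 6: bits[29:40] width=11 -> value=1114 (bin 10001011010); offset now 40 = byte 5 bit 0; 8 bits remain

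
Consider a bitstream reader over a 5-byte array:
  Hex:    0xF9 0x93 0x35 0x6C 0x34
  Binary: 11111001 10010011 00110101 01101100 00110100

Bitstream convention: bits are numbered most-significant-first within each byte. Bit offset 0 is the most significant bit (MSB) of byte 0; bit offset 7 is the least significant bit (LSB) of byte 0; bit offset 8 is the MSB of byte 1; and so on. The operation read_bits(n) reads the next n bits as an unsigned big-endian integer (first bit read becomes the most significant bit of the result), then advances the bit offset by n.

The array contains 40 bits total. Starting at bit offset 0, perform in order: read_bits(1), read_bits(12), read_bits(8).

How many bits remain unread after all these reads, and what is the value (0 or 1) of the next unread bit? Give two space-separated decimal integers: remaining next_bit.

Answer: 19 1

Derivation:
Read 1: bits[0:1] width=1 -> value=1 (bin 1); offset now 1 = byte 0 bit 1; 39 bits remain
Read 2: bits[1:13] width=12 -> value=3890 (bin 111100110010); offset now 13 = byte 1 bit 5; 27 bits remain
Read 3: bits[13:21] width=8 -> value=102 (bin 01100110); offset now 21 = byte 2 bit 5; 19 bits remain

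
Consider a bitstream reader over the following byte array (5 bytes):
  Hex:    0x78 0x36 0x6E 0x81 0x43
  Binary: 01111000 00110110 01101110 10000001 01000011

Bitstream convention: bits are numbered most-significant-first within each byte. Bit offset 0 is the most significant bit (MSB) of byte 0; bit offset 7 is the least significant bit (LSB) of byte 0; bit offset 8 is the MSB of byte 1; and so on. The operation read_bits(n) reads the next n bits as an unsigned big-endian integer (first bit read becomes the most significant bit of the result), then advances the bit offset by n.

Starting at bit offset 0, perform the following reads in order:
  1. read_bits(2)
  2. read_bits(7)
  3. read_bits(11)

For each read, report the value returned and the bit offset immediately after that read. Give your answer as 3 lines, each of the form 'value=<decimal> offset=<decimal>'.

Answer: value=1 offset=2
value=112 offset=9
value=870 offset=20

Derivation:
Read 1: bits[0:2] width=2 -> value=1 (bin 01); offset now 2 = byte 0 bit 2; 38 bits remain
Read 2: bits[2:9] width=7 -> value=112 (bin 1110000); offset now 9 = byte 1 bit 1; 31 bits remain
Read 3: bits[9:20] width=11 -> value=870 (bin 01101100110); offset now 20 = byte 2 bit 4; 20 bits remain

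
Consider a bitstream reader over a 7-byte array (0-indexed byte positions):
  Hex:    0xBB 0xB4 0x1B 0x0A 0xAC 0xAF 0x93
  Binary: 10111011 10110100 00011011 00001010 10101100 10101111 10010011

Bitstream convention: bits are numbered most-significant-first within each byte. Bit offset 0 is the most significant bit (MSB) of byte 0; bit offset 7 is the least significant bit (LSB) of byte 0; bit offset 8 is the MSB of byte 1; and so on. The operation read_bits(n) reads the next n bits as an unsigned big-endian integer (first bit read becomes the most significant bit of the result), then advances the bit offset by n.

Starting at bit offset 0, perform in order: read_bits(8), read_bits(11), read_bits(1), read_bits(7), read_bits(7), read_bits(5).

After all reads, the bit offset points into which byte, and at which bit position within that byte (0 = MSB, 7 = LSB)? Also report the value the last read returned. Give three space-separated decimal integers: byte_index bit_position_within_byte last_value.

Read 1: bits[0:8] width=8 -> value=187 (bin 10111011); offset now 8 = byte 1 bit 0; 48 bits remain
Read 2: bits[8:19] width=11 -> value=1440 (bin 10110100000); offset now 19 = byte 2 bit 3; 37 bits remain
Read 3: bits[19:20] width=1 -> value=1 (bin 1); offset now 20 = byte 2 bit 4; 36 bits remain
Read 4: bits[20:27] width=7 -> value=88 (bin 1011000); offset now 27 = byte 3 bit 3; 29 bits remain
Read 5: bits[27:34] width=7 -> value=42 (bin 0101010); offset now 34 = byte 4 bit 2; 22 bits remain
Read 6: bits[34:39] width=5 -> value=22 (bin 10110); offset now 39 = byte 4 bit 7; 17 bits remain

Answer: 4 7 22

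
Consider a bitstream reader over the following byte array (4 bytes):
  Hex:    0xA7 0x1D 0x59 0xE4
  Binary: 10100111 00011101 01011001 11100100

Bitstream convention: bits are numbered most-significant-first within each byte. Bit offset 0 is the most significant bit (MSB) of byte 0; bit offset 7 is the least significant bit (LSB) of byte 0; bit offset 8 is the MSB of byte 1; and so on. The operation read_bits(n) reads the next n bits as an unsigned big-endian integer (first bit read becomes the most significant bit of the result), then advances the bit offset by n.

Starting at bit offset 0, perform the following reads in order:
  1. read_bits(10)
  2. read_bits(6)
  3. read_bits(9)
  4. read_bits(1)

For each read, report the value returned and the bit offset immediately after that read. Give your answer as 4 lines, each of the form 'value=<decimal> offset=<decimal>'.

Read 1: bits[0:10] width=10 -> value=668 (bin 1010011100); offset now 10 = byte 1 bit 2; 22 bits remain
Read 2: bits[10:16] width=6 -> value=29 (bin 011101); offset now 16 = byte 2 bit 0; 16 bits remain
Read 3: bits[16:25] width=9 -> value=179 (bin 010110011); offset now 25 = byte 3 bit 1; 7 bits remain
Read 4: bits[25:26] width=1 -> value=1 (bin 1); offset now 26 = byte 3 bit 2; 6 bits remain

Answer: value=668 offset=10
value=29 offset=16
value=179 offset=25
value=1 offset=26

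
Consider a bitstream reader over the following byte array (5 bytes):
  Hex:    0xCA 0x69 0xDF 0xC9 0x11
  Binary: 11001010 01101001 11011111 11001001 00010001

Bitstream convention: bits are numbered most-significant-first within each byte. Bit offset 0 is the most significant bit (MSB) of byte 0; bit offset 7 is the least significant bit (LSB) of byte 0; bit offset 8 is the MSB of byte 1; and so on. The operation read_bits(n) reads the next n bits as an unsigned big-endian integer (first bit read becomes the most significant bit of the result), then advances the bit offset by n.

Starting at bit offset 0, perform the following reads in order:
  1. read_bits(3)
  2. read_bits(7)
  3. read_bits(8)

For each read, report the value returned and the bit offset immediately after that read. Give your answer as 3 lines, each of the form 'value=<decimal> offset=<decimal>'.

Read 1: bits[0:3] width=3 -> value=6 (bin 110); offset now 3 = byte 0 bit 3; 37 bits remain
Read 2: bits[3:10] width=7 -> value=41 (bin 0101001); offset now 10 = byte 1 bit 2; 30 bits remain
Read 3: bits[10:18] width=8 -> value=167 (bin 10100111); offset now 18 = byte 2 bit 2; 22 bits remain

Answer: value=6 offset=3
value=41 offset=10
value=167 offset=18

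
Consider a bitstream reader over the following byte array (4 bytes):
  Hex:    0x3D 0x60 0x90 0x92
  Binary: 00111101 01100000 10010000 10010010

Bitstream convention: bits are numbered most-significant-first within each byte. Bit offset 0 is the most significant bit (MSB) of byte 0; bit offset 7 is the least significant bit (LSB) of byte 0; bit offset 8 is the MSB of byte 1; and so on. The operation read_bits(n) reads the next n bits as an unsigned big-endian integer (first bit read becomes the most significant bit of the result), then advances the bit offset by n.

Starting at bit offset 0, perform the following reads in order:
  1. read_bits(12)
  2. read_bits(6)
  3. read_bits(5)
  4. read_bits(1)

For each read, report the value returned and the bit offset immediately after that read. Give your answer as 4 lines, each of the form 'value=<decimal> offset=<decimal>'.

Read 1: bits[0:12] width=12 -> value=982 (bin 001111010110); offset now 12 = byte 1 bit 4; 20 bits remain
Read 2: bits[12:18] width=6 -> value=2 (bin 000010); offset now 18 = byte 2 bit 2; 14 bits remain
Read 3: bits[18:23] width=5 -> value=8 (bin 01000); offset now 23 = byte 2 bit 7; 9 bits remain
Read 4: bits[23:24] width=1 -> value=0 (bin 0); offset now 24 = byte 3 bit 0; 8 bits remain

Answer: value=982 offset=12
value=2 offset=18
value=8 offset=23
value=0 offset=24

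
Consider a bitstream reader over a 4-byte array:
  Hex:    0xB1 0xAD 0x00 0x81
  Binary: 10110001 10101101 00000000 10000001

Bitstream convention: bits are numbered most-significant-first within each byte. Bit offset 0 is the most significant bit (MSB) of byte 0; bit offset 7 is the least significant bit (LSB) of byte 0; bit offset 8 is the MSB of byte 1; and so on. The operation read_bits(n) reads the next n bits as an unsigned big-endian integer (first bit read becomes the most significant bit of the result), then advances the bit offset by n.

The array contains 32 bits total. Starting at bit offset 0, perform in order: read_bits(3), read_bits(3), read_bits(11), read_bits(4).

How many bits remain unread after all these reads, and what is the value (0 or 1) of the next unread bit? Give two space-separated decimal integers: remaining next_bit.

Answer: 11 0

Derivation:
Read 1: bits[0:3] width=3 -> value=5 (bin 101); offset now 3 = byte 0 bit 3; 29 bits remain
Read 2: bits[3:6] width=3 -> value=4 (bin 100); offset now 6 = byte 0 bit 6; 26 bits remain
Read 3: bits[6:17] width=11 -> value=858 (bin 01101011010); offset now 17 = byte 2 bit 1; 15 bits remain
Read 4: bits[17:21] width=4 -> value=0 (bin 0000); offset now 21 = byte 2 bit 5; 11 bits remain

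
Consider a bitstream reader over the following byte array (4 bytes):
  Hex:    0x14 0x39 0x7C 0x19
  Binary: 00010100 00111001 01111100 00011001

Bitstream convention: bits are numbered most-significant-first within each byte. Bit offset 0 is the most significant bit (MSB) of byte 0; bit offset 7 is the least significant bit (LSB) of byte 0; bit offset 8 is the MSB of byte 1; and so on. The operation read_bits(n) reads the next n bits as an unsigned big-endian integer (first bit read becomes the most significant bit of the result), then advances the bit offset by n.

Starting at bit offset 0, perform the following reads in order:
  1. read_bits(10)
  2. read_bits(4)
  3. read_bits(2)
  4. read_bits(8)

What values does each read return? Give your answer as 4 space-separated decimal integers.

Read 1: bits[0:10] width=10 -> value=80 (bin 0001010000); offset now 10 = byte 1 bit 2; 22 bits remain
Read 2: bits[10:14] width=4 -> value=14 (bin 1110); offset now 14 = byte 1 bit 6; 18 bits remain
Read 3: bits[14:16] width=2 -> value=1 (bin 01); offset now 16 = byte 2 bit 0; 16 bits remain
Read 4: bits[16:24] width=8 -> value=124 (bin 01111100); offset now 24 = byte 3 bit 0; 8 bits remain

Answer: 80 14 1 124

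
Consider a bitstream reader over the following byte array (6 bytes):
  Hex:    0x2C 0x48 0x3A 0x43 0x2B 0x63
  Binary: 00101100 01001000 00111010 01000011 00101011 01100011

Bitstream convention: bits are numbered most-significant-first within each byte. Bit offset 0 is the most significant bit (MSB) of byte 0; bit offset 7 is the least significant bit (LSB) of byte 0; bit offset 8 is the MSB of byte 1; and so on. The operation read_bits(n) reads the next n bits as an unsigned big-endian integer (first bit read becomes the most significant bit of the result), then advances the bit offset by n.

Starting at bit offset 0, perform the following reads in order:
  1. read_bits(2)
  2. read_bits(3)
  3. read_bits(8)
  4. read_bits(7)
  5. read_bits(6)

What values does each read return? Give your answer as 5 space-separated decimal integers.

Answer: 0 5 137 3 41

Derivation:
Read 1: bits[0:2] width=2 -> value=0 (bin 00); offset now 2 = byte 0 bit 2; 46 bits remain
Read 2: bits[2:5] width=3 -> value=5 (bin 101); offset now 5 = byte 0 bit 5; 43 bits remain
Read 3: bits[5:13] width=8 -> value=137 (bin 10001001); offset now 13 = byte 1 bit 5; 35 bits remain
Read 4: bits[13:20] width=7 -> value=3 (bin 0000011); offset now 20 = byte 2 bit 4; 28 bits remain
Read 5: bits[20:26] width=6 -> value=41 (bin 101001); offset now 26 = byte 3 bit 2; 22 bits remain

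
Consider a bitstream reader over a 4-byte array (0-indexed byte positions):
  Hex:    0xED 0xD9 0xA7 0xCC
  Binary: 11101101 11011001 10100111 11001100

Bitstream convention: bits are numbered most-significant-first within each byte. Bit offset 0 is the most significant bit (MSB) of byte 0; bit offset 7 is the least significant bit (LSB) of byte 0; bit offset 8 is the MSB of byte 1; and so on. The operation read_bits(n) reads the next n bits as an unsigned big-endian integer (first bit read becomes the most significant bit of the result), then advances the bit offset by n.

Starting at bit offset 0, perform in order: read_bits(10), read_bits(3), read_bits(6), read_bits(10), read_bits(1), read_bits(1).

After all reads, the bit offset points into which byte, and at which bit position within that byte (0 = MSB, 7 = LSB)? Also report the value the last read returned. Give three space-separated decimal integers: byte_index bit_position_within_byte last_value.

Read 1: bits[0:10] width=10 -> value=951 (bin 1110110111); offset now 10 = byte 1 bit 2; 22 bits remain
Read 2: bits[10:13] width=3 -> value=3 (bin 011); offset now 13 = byte 1 bit 5; 19 bits remain
Read 3: bits[13:19] width=6 -> value=13 (bin 001101); offset now 19 = byte 2 bit 3; 13 bits remain
Read 4: bits[19:29] width=10 -> value=249 (bin 0011111001); offset now 29 = byte 3 bit 5; 3 bits remain
Read 5: bits[29:30] width=1 -> value=1 (bin 1); offset now 30 = byte 3 bit 6; 2 bits remain
Read 6: bits[30:31] width=1 -> value=0 (bin 0); offset now 31 = byte 3 bit 7; 1 bits remain

Answer: 3 7 0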